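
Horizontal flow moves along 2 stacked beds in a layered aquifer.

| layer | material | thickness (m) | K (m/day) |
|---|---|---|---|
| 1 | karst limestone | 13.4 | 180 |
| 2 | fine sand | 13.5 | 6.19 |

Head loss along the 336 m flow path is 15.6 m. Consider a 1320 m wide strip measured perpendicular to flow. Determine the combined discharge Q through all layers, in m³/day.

Flow is parallel to layering, so each bed carries its own Darcy discharge and the transmissivities add.
Σ(K_i·b_i) = 180×13.4 + 6.19×13.5 = 2496 m²/day.
Hydraulic gradient i = Δh / L = 15.6 / 336 = 0.04643.
Q = Σ(K_i·b_i) · W · i = 2496 × 1320 × 0.04643 = 1.529e+05 m³/day.

153000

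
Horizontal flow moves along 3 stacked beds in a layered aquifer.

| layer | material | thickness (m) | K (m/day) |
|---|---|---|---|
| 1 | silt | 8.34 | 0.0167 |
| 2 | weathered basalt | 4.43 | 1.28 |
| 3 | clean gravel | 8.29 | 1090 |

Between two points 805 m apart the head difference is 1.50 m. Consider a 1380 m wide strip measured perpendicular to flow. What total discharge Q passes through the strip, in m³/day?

Flow is parallel to layering, so each bed carries its own Darcy discharge and the transmissivities add.
Σ(K_i·b_i) = 0.0167×8.34 + 1.28×4.43 + 1090×8.29 = 9042 m²/day.
Hydraulic gradient i = Δh / L = 1.50 / 805 = 0.001863.
Q = Σ(K_i·b_i) · W · i = 9042 × 1380 × 0.001863 = 23251 m³/day.

23300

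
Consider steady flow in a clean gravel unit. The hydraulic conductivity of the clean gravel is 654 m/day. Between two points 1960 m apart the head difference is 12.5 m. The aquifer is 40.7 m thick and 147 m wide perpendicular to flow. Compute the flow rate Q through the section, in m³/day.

Cross-sectional area A = 147 × 40.7 = 5983 m².
Hydraulic gradient i = Δh / L = 12.5 / 1960 = 0.006378.
Darcy's law: Q = K · A · i = 654.0 × 5983 × 0.006378 = 24954 m³/day.

25000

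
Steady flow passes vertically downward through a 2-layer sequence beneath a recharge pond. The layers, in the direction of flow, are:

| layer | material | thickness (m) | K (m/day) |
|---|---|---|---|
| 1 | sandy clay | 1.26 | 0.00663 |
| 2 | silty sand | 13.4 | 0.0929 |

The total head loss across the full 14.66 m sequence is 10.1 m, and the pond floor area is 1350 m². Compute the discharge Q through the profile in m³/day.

40.8

Flow is perpendicular to layering, so the layers act in series and the equivalent K is the thickness-weighted harmonic mean.
Total thickness L = 1.26 + 13.4 = 14.66 m.
Σ(b_i/K_i) = 1.26/0.00663 + 13.4/0.0929 = 334.3 d.
K_eq = L / Σ(b_i/K_i) = 14.66 / 334.3 = 0.04385 m/day.
Q = K_eq · A · (Δh/L) = 0.04385 × 1350 × (10.1/14.66) = 40.79 m³/day.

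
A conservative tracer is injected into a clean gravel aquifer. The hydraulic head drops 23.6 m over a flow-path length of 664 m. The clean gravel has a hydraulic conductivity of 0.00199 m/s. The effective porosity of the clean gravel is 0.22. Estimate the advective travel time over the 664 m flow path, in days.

Convert K: 0.00199 m/s × 86400 = 171.9 m/day.
Hydraulic gradient i = Δh / L = 23.6 / 664 = 0.03554.
Darcy flux q = K · i = 171.9 × 0.03554 = 6.111 m/day.
Seepage velocity v = q / n_e = 6.111 / 0.22 = 27.78 m/day.
Travel time t = L / v = 664 / 27.78 = 23.90 days.

23.9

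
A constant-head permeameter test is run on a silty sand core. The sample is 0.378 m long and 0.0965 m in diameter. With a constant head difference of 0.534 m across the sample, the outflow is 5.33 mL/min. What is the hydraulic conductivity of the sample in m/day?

Cross-sectional area A = π·(d/2)² = π × (0.0965/2)² = 0.007314 m².
Convert discharge: 5.33 mL/min = 8.883e-08 m³/s.
Darcy's law rearranged: K = Q·L / (A·Δh) = 8.883e-08 × 0.378 / (0.007314 × 0.534) = 8.598e-06 m/s = 0.7428 m/day.

0.743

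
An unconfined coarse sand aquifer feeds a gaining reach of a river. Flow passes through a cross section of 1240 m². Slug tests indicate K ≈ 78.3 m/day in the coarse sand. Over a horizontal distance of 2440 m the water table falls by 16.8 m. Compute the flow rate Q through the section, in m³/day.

Hydraulic gradient i = Δh / L = 16.8 / 2440 = 0.006885.
Darcy's law: Q = K · A · i = 78.30 × 1240 × 0.006885 = 668.5 m³/day.

669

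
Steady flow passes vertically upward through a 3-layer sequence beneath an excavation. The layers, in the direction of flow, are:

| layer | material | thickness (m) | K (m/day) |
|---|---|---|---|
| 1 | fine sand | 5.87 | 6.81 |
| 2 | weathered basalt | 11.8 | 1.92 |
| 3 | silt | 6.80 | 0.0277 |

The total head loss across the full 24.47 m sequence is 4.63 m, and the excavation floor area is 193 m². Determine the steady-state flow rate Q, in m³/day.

3.54

Flow is perpendicular to layering, so the layers act in series and the equivalent K is the thickness-weighted harmonic mean.
Total thickness L = 5.87 + 11.8 + 6.80 = 24.47 m.
Σ(b_i/K_i) = 5.87/6.81 + 11.8/1.92 + 6.80/0.0277 = 252.5 d.
K_eq = L / Σ(b_i/K_i) = 24.47 / 252.5 = 0.09691 m/day.
Q = K_eq · A · (Δh/L) = 0.09691 × 193 × (4.63/24.47) = 3.539 m³/day.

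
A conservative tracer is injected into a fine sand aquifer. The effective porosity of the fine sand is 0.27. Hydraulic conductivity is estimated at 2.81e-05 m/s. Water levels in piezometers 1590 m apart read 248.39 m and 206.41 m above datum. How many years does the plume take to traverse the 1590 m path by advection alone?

Convert K: 2.81e-05 m/s × 86400 = 2.428 m/day.
Hydraulic gradient i = (248.39 − 206.41) / 1590 = 41.98 / 1590 = 0.02640.
Darcy flux q = K · i = 2.428 × 0.02640 = 0.06410 m/day.
Seepage velocity v = q / n_e = 0.06410 / 0.27 = 0.2374 m/day.
Travel time t = L / v = 1590 / 0.2374 = 6697 days = 18.34 years.

18.3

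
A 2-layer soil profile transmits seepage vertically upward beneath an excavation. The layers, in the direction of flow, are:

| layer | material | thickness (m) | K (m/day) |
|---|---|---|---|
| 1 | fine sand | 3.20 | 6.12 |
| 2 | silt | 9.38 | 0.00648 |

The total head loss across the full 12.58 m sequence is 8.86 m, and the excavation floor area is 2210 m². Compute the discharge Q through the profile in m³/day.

Flow is perpendicular to layering, so the layers act in series and the equivalent K is the thickness-weighted harmonic mean.
Total thickness L = 3.20 + 9.38 = 12.58 m.
Σ(b_i/K_i) = 3.20/6.12 + 9.38/0.00648 = 1448 d.
K_eq = L / Σ(b_i/K_i) = 12.58 / 1448 = 0.008688 m/day.
Q = K_eq · A · (Δh/L) = 0.008688 × 2210 × (8.86/12.58) = 13.52 m³/day.

13.5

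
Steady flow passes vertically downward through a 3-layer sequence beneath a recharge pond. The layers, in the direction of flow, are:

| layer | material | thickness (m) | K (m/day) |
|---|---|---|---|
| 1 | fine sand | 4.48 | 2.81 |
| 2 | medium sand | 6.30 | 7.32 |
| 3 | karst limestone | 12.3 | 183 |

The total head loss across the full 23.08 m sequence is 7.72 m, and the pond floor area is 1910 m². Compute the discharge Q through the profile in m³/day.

Flow is perpendicular to layering, so the layers act in series and the equivalent K is the thickness-weighted harmonic mean.
Total thickness L = 4.48 + 6.30 + 12.3 = 23.08 m.
Σ(b_i/K_i) = 4.48/2.81 + 6.30/7.32 + 12.3/183 = 2.522 d.
K_eq = L / Σ(b_i/K_i) = 23.08 / 2.522 = 9.151 m/day.
Q = K_eq · A · (Δh/L) = 9.151 × 1910 × (7.72/23.08) = 5846 m³/day.

5850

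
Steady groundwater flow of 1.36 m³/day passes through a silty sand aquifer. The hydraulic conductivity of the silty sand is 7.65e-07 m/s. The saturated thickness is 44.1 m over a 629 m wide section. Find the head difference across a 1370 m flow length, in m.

Convert K: 7.65e-07 m/s × 86400 = 0.06610 m/day.
Cross-sectional area A = 629 × 44.1 = 27739 m².
From Q = K·A·i, i = Q / (K·A) = 1.36 / (0.06610 × 27739) = 0.0007418.
Head loss Δh = i · L = 0.0007418 × 1370 = 1.016 m.

1.02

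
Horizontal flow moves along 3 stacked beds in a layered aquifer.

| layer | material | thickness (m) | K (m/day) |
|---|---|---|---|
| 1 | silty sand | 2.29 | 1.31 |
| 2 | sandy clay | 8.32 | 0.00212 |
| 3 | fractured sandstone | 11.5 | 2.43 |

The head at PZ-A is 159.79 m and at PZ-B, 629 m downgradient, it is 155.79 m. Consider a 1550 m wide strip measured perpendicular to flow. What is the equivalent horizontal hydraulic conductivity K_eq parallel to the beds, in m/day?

1.40

Flow is parallel to layering, so each bed carries its own Darcy discharge and the transmissivities add.
Σ(K_i·b_i) = 1.31×2.29 + 0.00212×8.32 + 2.43×11.5 = 30.96 m²/day.
Total thickness b = 22.11 m, so K_eq = Σ(K_i·b_i)/b = 1.400 m/day.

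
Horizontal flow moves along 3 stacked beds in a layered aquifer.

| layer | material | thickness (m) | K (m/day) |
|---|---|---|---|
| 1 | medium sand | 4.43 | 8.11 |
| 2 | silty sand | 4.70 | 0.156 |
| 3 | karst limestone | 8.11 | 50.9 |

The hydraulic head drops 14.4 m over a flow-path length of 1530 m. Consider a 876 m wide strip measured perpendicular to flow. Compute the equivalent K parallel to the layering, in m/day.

26.1

Flow is parallel to layering, so each bed carries its own Darcy discharge and the transmissivities add.
Σ(K_i·b_i) = 8.11×4.43 + 0.156×4.70 + 50.9×8.11 = 449.5 m²/day.
Total thickness b = 17.24 m, so K_eq = Σ(K_i·b_i)/b = 26.07 m/day.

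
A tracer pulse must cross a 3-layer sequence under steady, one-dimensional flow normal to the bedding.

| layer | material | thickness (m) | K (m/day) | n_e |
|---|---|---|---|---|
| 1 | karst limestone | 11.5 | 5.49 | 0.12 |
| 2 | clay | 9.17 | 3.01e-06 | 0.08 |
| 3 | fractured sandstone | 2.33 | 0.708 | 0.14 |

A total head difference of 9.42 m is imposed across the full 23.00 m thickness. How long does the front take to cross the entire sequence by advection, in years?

2160

With flow normal to the layers, continuity requires the same specific discharge q through every layer.
Σ(b_i/K_i) = 11.5/5.49 + 9.17/3.01e-06 + 2.33/0.708 = 3.047e+06 d.
q = Δh / Σ(b_i/K_i) = 9.42 / 3.047e+06 = 3.092e-06 m/day.
In each layer the seepage velocity is v_i = q/n_i, so the layer transit time is t_i = b_i·n_i / q:
  layer 1 (karst limestone): t_1 = 11.5 × 0.12 / 3.092e-06 = 4.463e+05 d
  layer 2 (clay): t_2 = 9.17 × 0.08 / 3.092e-06 = 2.373e+05 d
  layer 3 (fractured sandstone): t_3 = 2.33 × 0.14 / 3.092e-06 = 1.055e+05 d
Total t = Σ t_i = 7.891e+05 days = 2160 years.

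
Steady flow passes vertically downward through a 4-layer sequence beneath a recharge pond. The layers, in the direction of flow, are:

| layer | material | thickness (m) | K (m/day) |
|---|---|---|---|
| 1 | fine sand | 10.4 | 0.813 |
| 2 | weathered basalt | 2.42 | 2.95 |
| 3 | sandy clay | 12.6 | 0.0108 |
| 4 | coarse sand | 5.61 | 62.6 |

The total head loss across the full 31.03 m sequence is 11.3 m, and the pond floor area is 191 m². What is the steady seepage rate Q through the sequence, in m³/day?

1.83

Flow is perpendicular to layering, so the layers act in series and the equivalent K is the thickness-weighted harmonic mean.
Total thickness L = 10.4 + 2.42 + 12.6 + 5.61 = 31.03 m.
Σ(b_i/K_i) = 10.4/0.813 + 2.42/2.95 + 12.6/0.0108 + 5.61/62.6 = 1180 d.
K_eq = L / Σ(b_i/K_i) = 31.03 / 1180 = 0.02629 m/day.
Q = K_eq · A · (Δh/L) = 0.02629 × 191 × (11.3/31.03) = 1.828 m³/day.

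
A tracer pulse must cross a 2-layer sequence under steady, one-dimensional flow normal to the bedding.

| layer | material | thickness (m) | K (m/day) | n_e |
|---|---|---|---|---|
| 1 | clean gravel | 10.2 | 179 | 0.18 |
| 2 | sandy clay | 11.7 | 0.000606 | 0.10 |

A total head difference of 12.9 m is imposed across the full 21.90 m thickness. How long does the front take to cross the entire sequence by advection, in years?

12.3

With flow normal to the layers, continuity requires the same specific discharge q through every layer.
Σ(b_i/K_i) = 10.2/179 + 11.7/0.000606 = 19307 d.
q = Δh / Σ(b_i/K_i) = 12.9 / 19307 = 0.0006682 m/day.
In each layer the seepage velocity is v_i = q/n_i, so the layer transit time is t_i = b_i·n_i / q:
  layer 1 (clean gravel): t_1 = 10.2 × 0.18 / 0.0006682 = 2748 d
  layer 2 (sandy clay): t_2 = 11.7 × 0.10 / 0.0006682 = 1751 d
Total t = Σ t_i = 4499 days = 12.32 years.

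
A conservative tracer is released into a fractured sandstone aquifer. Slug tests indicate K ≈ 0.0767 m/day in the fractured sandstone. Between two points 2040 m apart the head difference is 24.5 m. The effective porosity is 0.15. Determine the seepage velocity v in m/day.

0.00614

Hydraulic gradient i = Δh / L = 24.5 / 2040 = 0.01201.
Darcy flux q = K · i = 0.07670 × 0.01201 = 0.0009212 m/day.
Seepage velocity v = q / n_e = 0.0009212 / 0.15 = 0.006141 m/day.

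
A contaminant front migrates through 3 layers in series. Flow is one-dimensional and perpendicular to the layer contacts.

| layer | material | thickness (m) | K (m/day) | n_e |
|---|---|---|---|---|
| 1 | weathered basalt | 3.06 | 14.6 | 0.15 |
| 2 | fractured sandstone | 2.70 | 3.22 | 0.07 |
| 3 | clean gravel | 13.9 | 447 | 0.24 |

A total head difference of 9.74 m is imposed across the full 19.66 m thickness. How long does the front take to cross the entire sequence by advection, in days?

With flow normal to the layers, continuity requires the same specific discharge q through every layer.
Σ(b_i/K_i) = 3.06/14.6 + 2.70/3.22 + 13.9/447 = 1.079 d.
q = Δh / Σ(b_i/K_i) = 9.74 / 1.079 = 9.025 m/day.
In each layer the seepage velocity is v_i = q/n_i, so the layer transit time is t_i = b_i·n_i / q:
  layer 1 (weathered basalt): t_1 = 3.06 × 0.15 / 9.025 = 0.05086 d
  layer 2 (fractured sandstone): t_2 = 2.70 × 0.07 / 9.025 = 0.02094 d
  layer 3 (clean gravel): t_3 = 13.9 × 0.24 / 9.025 = 0.3696 d
Total t = Σ t_i = 0.4414 days.

0.441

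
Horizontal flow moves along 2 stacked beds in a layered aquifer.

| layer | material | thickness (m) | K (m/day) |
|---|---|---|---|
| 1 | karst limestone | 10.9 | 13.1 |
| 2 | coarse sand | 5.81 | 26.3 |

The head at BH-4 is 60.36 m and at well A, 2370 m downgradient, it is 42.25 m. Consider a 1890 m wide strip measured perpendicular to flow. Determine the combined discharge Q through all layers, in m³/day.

Flow is parallel to layering, so each bed carries its own Darcy discharge and the transmissivities add.
Σ(K_i·b_i) = 13.1×10.9 + 26.3×5.81 = 295.6 m²/day.
Hydraulic gradient i = (60.36 − 42.25) / 2370 = 18.11 / 2370 = 0.007641.
Q = Σ(K_i·b_i) · W · i = 295.6 × 1890 × 0.007641 = 4269 m³/day.

4270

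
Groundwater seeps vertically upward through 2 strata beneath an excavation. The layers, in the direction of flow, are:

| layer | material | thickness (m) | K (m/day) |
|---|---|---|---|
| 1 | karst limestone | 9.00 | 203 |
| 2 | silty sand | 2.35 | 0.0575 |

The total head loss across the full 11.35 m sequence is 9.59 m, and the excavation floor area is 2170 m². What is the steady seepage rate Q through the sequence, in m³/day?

Flow is perpendicular to layering, so the layers act in series and the equivalent K is the thickness-weighted harmonic mean.
Total thickness L = 9.00 + 2.35 = 11.35 m.
Σ(b_i/K_i) = 9.00/203 + 2.35/0.0575 = 40.91 d.
K_eq = L / Σ(b_i/K_i) = 11.35 / 40.91 = 0.2774 m/day.
Q = K_eq · A · (Δh/L) = 0.2774 × 2170 × (9.59/11.35) = 508.6 m³/day.

509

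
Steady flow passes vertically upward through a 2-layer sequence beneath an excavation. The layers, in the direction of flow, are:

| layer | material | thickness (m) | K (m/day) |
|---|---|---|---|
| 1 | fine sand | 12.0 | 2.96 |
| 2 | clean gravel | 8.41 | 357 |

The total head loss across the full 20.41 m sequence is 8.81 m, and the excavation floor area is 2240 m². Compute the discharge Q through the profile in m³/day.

Flow is perpendicular to layering, so the layers act in series and the equivalent K is the thickness-weighted harmonic mean.
Total thickness L = 12.0 + 8.41 = 20.41 m.
Σ(b_i/K_i) = 12.0/2.96 + 8.41/357 = 4.078 d.
K_eq = L / Σ(b_i/K_i) = 20.41 / 4.078 = 5.005 m/day.
Q = K_eq · A · (Δh/L) = 5.005 × 2240 × (8.81/20.41) = 4840 m³/day.

4840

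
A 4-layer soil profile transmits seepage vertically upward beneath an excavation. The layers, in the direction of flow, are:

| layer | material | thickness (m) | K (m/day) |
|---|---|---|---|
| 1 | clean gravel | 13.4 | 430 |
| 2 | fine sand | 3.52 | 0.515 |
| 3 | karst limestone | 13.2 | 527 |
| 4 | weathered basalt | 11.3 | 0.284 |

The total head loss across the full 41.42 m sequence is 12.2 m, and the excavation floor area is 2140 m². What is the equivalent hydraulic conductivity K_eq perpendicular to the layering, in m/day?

0.887

Flow is perpendicular to layering, so the layers act in series and the equivalent K is the thickness-weighted harmonic mean.
Total thickness L = 13.4 + 3.52 + 13.2 + 11.3 = 41.42 m.
Σ(b_i/K_i) = 13.4/430 + 3.52/0.515 + 13.2/527 + 11.3/0.284 = 46.68 d.
K_eq = L / Σ(b_i/K_i) = 41.42 / 46.68 = 0.8873 m/day.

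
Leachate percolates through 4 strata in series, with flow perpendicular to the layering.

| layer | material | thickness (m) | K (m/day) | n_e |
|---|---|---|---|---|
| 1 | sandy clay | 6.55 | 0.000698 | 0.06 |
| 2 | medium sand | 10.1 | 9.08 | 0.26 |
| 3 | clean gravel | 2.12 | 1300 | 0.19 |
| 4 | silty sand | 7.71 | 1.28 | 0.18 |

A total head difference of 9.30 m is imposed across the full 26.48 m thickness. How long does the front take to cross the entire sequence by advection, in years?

13.3

With flow normal to the layers, continuity requires the same specific discharge q through every layer.
Σ(b_i/K_i) = 6.55/0.000698 + 10.1/9.08 + 2.12/1300 + 7.71/1.28 = 9391 d.
q = Δh / Σ(b_i/K_i) = 9.30 / 9391 = 0.0009903 m/day.
In each layer the seepage velocity is v_i = q/n_i, so the layer transit time is t_i = b_i·n_i / q:
  layer 1 (sandy clay): t_1 = 6.55 × 0.06 / 0.0009903 = 396.8 d
  layer 2 (medium sand): t_2 = 10.1 × 0.26 / 0.0009903 = 2652 d
  layer 3 (clean gravel): t_3 = 2.12 × 0.19 / 0.0009903 = 406.7 d
  layer 4 (silty sand): t_4 = 7.71 × 0.18 / 0.0009903 = 1401 d
Total t = Σ t_i = 4857 days = 13.30 years.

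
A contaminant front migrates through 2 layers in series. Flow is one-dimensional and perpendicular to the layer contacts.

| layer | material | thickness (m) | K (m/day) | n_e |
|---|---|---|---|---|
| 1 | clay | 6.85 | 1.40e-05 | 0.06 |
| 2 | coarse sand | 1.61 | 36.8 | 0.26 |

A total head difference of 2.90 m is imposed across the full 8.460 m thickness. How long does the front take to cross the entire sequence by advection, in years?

383

With flow normal to the layers, continuity requires the same specific discharge q through every layer.
Σ(b_i/K_i) = 6.85/1.40e-05 + 1.61/36.8 = 4.893e+05 d.
q = Δh / Σ(b_i/K_i) = 2.90 / 4.893e+05 = 5.927e-06 m/day.
In each layer the seepage velocity is v_i = q/n_i, so the layer transit time is t_i = b_i·n_i / q:
  layer 1 (clay): t_1 = 6.85 × 0.06 / 5.927e-06 = 69344 d
  layer 2 (coarse sand): t_2 = 1.61 × 0.26 / 5.927e-06 = 70626 d
Total t = Σ t_i = 1.400e+05 days = 383.2 years.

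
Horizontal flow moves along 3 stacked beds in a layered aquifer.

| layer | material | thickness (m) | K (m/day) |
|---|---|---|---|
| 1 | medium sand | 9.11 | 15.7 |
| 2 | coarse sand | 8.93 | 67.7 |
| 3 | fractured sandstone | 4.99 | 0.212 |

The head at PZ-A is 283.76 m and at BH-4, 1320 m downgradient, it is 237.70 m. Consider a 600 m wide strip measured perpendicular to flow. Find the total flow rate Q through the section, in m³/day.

15700

Flow is parallel to layering, so each bed carries its own Darcy discharge and the transmissivities add.
Σ(K_i·b_i) = 15.7×9.11 + 67.7×8.93 + 0.212×4.99 = 748.6 m²/day.
Hydraulic gradient i = (283.76 − 237.70) / 1320 = 46.06 / 1320 = 0.03489.
Q = Σ(K_i·b_i) · W · i = 748.6 × 600 × 0.03489 = 15674 m³/day.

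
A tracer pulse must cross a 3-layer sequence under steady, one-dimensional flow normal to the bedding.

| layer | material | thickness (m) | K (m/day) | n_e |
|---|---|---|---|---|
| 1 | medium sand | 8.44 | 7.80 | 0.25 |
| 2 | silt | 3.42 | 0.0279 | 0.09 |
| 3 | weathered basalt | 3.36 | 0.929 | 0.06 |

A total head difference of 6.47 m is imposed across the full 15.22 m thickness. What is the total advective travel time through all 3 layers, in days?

With flow normal to the layers, continuity requires the same specific discharge q through every layer.
Σ(b_i/K_i) = 8.44/7.80 + 3.42/0.0279 + 3.36/0.929 = 127.3 d.
q = Δh / Σ(b_i/K_i) = 6.47 / 127.3 = 0.05083 m/day.
In each layer the seepage velocity is v_i = q/n_i, so the layer transit time is t_i = b_i·n_i / q:
  layer 1 (medium sand): t_1 = 8.44 × 0.25 / 0.05083 = 41.51 d
  layer 2 (silt): t_2 = 3.42 × 0.09 / 0.05083 = 6.055 d
  layer 3 (weathered basalt): t_3 = 3.36 × 0.06 / 0.05083 = 3.966 d
Total t = Σ t_i = 51.53 days.

51.5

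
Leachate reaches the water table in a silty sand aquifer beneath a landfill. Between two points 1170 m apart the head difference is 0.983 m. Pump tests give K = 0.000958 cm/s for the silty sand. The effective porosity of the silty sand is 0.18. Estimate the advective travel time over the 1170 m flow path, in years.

829

Convert K: 0.000958 cm/s × 864 = 0.8277 m/day.
Hydraulic gradient i = Δh / L = 0.983 / 1170 = 0.0008402.
Darcy flux q = K · i = 0.8277 × 0.0008402 = 0.0006954 m/day.
Seepage velocity v = q / n_e = 0.0006954 / 0.18 = 0.003863 m/day.
Travel time t = L / v = 1170 / 0.003863 = 3.028e+05 days = 829.1 years.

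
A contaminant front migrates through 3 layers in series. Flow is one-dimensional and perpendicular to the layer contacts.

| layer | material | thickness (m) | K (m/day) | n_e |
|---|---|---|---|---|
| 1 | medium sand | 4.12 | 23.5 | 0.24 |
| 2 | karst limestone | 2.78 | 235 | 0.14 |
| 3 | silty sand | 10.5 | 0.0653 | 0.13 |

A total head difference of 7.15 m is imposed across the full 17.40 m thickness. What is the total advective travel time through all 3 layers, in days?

With flow normal to the layers, continuity requires the same specific discharge q through every layer.
Σ(b_i/K_i) = 4.12/23.5 + 2.78/235 + 10.5/0.0653 = 161.0 d.
q = Δh / Σ(b_i/K_i) = 7.15 / 161.0 = 0.04441 m/day.
In each layer the seepage velocity is v_i = q/n_i, so the layer transit time is t_i = b_i·n_i / q:
  layer 1 (medium sand): t_1 = 4.12 × 0.24 / 0.04441 = 22.26 d
  layer 2 (karst limestone): t_2 = 2.78 × 0.14 / 0.04441 = 8.763 d
  layer 3 (silty sand): t_3 = 10.5 × 0.13 / 0.04441 = 30.73 d
Total t = Σ t_i = 61.76 days.

61.8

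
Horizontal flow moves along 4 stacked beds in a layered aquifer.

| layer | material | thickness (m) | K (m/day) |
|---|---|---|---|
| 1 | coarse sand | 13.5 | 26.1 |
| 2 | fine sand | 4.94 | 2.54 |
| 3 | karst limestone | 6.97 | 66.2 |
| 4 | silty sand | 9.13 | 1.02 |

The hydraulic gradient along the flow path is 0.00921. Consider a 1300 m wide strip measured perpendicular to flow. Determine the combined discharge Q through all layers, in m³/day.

10000

Flow is parallel to layering, so each bed carries its own Darcy discharge and the transmissivities add.
Σ(K_i·b_i) = 26.1×13.5 + 2.54×4.94 + 66.2×6.97 + 1.02×9.13 = 835.6 m²/day.
Hydraulic gradient i = 0.00921.
Q = Σ(K_i·b_i) · W · i = 835.6 × 1300 × 0.009210 = 10005 m³/day.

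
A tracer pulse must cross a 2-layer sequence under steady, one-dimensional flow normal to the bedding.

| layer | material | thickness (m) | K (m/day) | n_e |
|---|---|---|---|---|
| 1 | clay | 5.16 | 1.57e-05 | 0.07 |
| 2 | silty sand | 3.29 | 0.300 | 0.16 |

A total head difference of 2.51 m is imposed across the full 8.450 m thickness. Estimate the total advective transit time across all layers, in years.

With flow normal to the layers, continuity requires the same specific discharge q through every layer.
Σ(b_i/K_i) = 5.16/1.57e-05 + 3.29/0.300 = 3.287e+05 d.
q = Δh / Σ(b_i/K_i) = 2.51 / 3.287e+05 = 7.637e-06 m/day.
In each layer the seepage velocity is v_i = q/n_i, so the layer transit time is t_i = b_i·n_i / q:
  layer 1 (clay): t_1 = 5.16 × 0.07 / 7.637e-06 = 47298 d
  layer 2 (silty sand): t_2 = 3.29 × 0.16 / 7.637e-06 = 68930 d
Total t = Σ t_i = 1.162e+05 days = 318.2 years.

318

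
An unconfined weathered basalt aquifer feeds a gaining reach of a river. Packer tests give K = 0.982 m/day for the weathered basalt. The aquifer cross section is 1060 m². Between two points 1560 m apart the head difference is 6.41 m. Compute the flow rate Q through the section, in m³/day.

Hydraulic gradient i = Δh / L = 6.41 / 1560 = 0.004109.
Darcy's law: Q = K · A · i = 0.9820 × 1060 × 0.004109 = 4.277 m³/day.

4.28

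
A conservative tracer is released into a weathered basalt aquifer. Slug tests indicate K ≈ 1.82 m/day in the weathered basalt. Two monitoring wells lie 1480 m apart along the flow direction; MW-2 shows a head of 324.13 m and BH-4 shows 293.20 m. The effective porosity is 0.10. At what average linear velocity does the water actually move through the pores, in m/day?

Hydraulic gradient i = (324.13 − 293.20) / 1480 = 30.93 / 1480 = 0.02090.
Darcy flux q = K · i = 1.820 × 0.02090 = 0.03804 m/day.
Seepage velocity v = q / n_e = 0.03804 / 0.10 = 0.3804 m/day.

0.380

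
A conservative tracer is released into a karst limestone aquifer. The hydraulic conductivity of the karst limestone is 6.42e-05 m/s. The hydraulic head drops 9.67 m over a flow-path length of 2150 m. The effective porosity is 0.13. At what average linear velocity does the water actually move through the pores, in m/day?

Convert K: 6.42e-05 m/s × 86400 = 5.547 m/day.
Hydraulic gradient i = Δh / L = 9.67 / 2150 = 0.004498.
Darcy flux q = K · i = 5.547 × 0.004498 = 0.02495 m/day.
Seepage velocity v = q / n_e = 0.02495 / 0.13 = 0.1919 m/day.

0.192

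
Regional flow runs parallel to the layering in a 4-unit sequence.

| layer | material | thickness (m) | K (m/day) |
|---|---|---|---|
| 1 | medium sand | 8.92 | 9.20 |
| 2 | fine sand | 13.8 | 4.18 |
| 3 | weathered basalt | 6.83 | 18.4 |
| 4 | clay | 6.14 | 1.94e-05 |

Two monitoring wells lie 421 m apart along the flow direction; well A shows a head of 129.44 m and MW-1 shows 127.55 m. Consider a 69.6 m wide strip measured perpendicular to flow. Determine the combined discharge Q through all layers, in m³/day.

82.9

Flow is parallel to layering, so each bed carries its own Darcy discharge and the transmissivities add.
Σ(K_i·b_i) = 9.20×8.92 + 4.18×13.8 + 18.4×6.83 + 1.94e-05×6.14 = 265.4 m²/day.
Hydraulic gradient i = (129.44 − 127.55) / 421 = 1.89 / 421 = 0.004489.
Q = Σ(K_i·b_i) · W · i = 265.4 × 69.6 × 0.004489 = 82.93 m³/day.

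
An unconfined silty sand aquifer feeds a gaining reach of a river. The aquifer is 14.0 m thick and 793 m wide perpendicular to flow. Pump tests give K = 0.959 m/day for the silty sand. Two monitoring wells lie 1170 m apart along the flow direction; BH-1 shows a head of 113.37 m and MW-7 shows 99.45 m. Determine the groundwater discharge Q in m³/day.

Cross-sectional area A = 793 × 14.0 = 11102 m².
Hydraulic gradient i = (113.37 − 99.45) / 1170 = 13.92 / 1170 = 0.01190.
Darcy's law: Q = K · A · i = 0.9590 × 11102 × 0.01190 = 126.7 m³/day.

127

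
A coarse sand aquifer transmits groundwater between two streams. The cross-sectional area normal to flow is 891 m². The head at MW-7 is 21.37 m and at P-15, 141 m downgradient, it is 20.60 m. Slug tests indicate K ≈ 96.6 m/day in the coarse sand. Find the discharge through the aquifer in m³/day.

470

Hydraulic gradient i = (21.37 − 20.60) / 141 = 0.77 / 141 = 0.005461.
Darcy's law: Q = K · A · i = 96.60 × 891.0 × 0.005461 = 470.0 m³/day.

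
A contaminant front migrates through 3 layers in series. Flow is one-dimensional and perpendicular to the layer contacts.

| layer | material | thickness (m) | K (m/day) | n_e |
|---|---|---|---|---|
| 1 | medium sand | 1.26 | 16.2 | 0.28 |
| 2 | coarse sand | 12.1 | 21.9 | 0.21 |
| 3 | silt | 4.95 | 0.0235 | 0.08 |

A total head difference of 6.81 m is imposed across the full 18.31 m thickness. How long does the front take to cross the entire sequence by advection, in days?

With flow normal to the layers, continuity requires the same specific discharge q through every layer.
Σ(b_i/K_i) = 1.26/16.2 + 12.1/21.9 + 4.95/0.0235 = 211.3 d.
q = Δh / Σ(b_i/K_i) = 6.81 / 211.3 = 0.03223 m/day.
In each layer the seepage velocity is v_i = q/n_i, so the layer transit time is t_i = b_i·n_i / q:
  layer 1 (medium sand): t_1 = 1.26 × 0.28 / 0.03223 = 10.95 d
  layer 2 (coarse sand): t_2 = 12.1 × 0.21 / 0.03223 = 78.83 d
  layer 3 (silt): t_3 = 4.95 × 0.08 / 0.03223 = 12.29 d
Total t = Σ t_i = 102.1 days.

102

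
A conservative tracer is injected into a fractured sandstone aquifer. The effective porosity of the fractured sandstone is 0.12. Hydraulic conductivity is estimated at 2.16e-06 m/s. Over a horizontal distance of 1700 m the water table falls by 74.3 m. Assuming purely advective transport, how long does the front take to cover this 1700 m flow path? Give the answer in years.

Convert K: 2.16e-06 m/s × 86400 = 0.1866 m/day.
Hydraulic gradient i = Δh / L = 74.3 / 1700 = 0.04371.
Darcy flux q = K · i = 0.1866 × 0.04371 = 0.008157 m/day.
Seepage velocity v = q / n_e = 0.008157 / 0.12 = 0.06797 m/day.
Travel time t = L / v = 1700 / 0.06797 = 25011 days = 68.48 years.

68.5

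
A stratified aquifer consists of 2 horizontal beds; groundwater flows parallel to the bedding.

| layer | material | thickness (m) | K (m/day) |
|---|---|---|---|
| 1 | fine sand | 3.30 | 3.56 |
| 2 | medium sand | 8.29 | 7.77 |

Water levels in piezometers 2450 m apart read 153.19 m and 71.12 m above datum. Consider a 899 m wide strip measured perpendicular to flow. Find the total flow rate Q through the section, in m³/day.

2290

Flow is parallel to layering, so each bed carries its own Darcy discharge and the transmissivities add.
Σ(K_i·b_i) = 3.56×3.30 + 7.77×8.29 = 76.16 m²/day.
Hydraulic gradient i = (153.19 − 71.12) / 2450 = 82.07 / 2450 = 0.03350.
Q = Σ(K_i·b_i) · W · i = 76.16 × 899 × 0.03350 = 2294 m³/day.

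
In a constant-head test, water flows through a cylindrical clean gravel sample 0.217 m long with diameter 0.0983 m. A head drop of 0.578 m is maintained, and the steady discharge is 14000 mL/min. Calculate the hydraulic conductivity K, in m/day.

Cross-sectional area A = π·(d/2)² = π × (0.0983/2)² = 0.007589 m².
Convert discharge: 14000 mL/min = 0.0002333 m³/s.
Darcy's law rearranged: K = Q·L / (A·Δh) = 0.0002333 × 0.217 / (0.007589 × 0.578) = 0.01154 m/s = 997.3 m/day.

997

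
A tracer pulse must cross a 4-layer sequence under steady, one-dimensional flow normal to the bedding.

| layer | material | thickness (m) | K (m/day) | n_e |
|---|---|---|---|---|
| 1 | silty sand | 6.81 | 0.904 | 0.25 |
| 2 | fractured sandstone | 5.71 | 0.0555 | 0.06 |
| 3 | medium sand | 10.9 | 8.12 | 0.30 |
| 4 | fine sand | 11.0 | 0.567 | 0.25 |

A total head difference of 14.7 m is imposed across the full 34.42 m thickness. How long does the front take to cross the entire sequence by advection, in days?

72.0

With flow normal to the layers, continuity requires the same specific discharge q through every layer.
Σ(b_i/K_i) = 6.81/0.904 + 5.71/0.0555 + 10.9/8.12 + 11.0/0.567 = 131.2 d.
q = Δh / Σ(b_i/K_i) = 14.7 / 131.2 = 0.1121 m/day.
In each layer the seepage velocity is v_i = q/n_i, so the layer transit time is t_i = b_i·n_i / q:
  layer 1 (silty sand): t_1 = 6.81 × 0.25 / 0.1121 = 15.19 d
  layer 2 (fractured sandstone): t_2 = 5.71 × 0.06 / 0.1121 = 3.057 d
  layer 3 (medium sand): t_3 = 10.9 × 0.30 / 0.1121 = 29.18 d
  layer 4 (fine sand): t_4 = 11.0 × 0.25 / 0.1121 = 24.54 d
Total t = Σ t_i = 71.96 days.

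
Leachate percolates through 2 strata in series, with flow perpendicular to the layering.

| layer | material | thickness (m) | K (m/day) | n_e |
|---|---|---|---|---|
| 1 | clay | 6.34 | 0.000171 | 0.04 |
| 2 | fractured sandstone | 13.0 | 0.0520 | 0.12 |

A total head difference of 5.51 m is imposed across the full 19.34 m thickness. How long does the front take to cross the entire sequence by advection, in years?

33.6

With flow normal to the layers, continuity requires the same specific discharge q through every layer.
Σ(b_i/K_i) = 6.34/0.000171 + 13.0/0.0520 = 37326 d.
q = Δh / Σ(b_i/K_i) = 5.51 / 37326 = 0.0001476 m/day.
In each layer the seepage velocity is v_i = q/n_i, so the layer transit time is t_i = b_i·n_i / q:
  layer 1 (clay): t_1 = 6.34 × 0.04 / 0.0001476 = 1718 d
  layer 2 (fractured sandstone): t_2 = 13.0 × 0.12 / 0.0001476 = 10568 d
Total t = Σ t_i = 12286 days = 33.64 years.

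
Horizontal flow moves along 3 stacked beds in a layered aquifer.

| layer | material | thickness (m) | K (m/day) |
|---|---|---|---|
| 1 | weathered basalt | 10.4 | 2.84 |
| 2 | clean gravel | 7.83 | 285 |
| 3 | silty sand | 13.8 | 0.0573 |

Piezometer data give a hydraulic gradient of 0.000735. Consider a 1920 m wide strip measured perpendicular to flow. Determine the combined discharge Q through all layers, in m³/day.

3190

Flow is parallel to layering, so each bed carries its own Darcy discharge and the transmissivities add.
Σ(K_i·b_i) = 2.84×10.4 + 285×7.83 + 0.0573×13.8 = 2262 m²/day.
Hydraulic gradient i = 0.000735.
Q = Σ(K_i·b_i) · W · i = 2262 × 1920 × 0.0007350 = 3192 m³/day.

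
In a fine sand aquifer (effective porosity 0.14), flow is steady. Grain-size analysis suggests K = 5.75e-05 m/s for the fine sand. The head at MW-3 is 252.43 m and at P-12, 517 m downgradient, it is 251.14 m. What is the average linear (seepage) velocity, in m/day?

0.0885

Convert K: 5.75e-05 m/s × 86400 = 4.968 m/day.
Hydraulic gradient i = (252.43 − 251.14) / 517 = 1.29 / 517 = 0.002495.
Darcy flux q = K · i = 4.968 × 0.002495 = 0.01240 m/day.
Seepage velocity v = q / n_e = 0.01240 / 0.14 = 0.08854 m/day.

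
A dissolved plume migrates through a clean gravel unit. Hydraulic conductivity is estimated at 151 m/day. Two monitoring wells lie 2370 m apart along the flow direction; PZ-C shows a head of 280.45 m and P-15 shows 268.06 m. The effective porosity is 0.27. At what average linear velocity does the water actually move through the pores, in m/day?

2.92

Hydraulic gradient i = (280.45 − 268.06) / 2370 = 12.39 / 2370 = 0.005228.
Darcy flux q = K · i = 151.0 × 0.005228 = 0.7894 m/day.
Seepage velocity v = q / n_e = 0.7894 / 0.27 = 2.924 m/day.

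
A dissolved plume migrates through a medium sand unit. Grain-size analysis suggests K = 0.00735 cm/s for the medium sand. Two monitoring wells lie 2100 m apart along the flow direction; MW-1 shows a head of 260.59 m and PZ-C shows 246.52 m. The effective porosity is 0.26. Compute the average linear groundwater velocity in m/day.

0.164

Convert K: 0.00735 cm/s × 864 = 6.350 m/day.
Hydraulic gradient i = (260.59 − 246.52) / 2100 = 14.07 / 2100 = 0.006700.
Darcy flux q = K · i = 6.350 × 0.006700 = 0.04255 m/day.
Seepage velocity v = q / n_e = 0.04255 / 0.26 = 0.1636 m/day.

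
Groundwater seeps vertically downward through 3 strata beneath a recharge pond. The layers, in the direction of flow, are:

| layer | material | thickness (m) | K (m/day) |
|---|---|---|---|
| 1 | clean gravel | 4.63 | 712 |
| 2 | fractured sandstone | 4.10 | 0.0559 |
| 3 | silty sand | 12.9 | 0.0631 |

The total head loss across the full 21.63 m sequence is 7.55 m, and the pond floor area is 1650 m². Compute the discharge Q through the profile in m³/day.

44.8

Flow is perpendicular to layering, so the layers act in series and the equivalent K is the thickness-weighted harmonic mean.
Total thickness L = 4.63 + 4.10 + 12.9 = 21.63 m.
Σ(b_i/K_i) = 4.63/712 + 4.10/0.0559 + 12.9/0.0631 = 277.8 d.
K_eq = L / Σ(b_i/K_i) = 21.63 / 277.8 = 0.07786 m/day.
Q = K_eq · A · (Δh/L) = 0.07786 × 1650 × (7.55/21.63) = 44.85 m³/day.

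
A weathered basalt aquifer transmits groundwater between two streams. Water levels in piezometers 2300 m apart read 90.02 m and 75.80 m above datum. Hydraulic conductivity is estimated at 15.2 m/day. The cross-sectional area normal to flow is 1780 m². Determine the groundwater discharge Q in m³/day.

167

Hydraulic gradient i = (90.02 − 75.80) / 2300 = 14.22 / 2300 = 0.006183.
Darcy's law: Q = K · A · i = 15.20 × 1780 × 0.006183 = 167.3 m³/day.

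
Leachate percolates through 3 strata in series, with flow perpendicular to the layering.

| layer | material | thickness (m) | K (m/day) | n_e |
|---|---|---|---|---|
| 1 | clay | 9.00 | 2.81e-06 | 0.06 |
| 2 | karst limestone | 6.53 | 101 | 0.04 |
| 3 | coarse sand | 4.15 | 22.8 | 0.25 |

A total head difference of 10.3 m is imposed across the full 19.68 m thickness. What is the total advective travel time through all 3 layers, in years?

1570

With flow normal to the layers, continuity requires the same specific discharge q through every layer.
Σ(b_i/K_i) = 9.00/2.81e-06 + 6.53/101 + 4.15/22.8 = 3.203e+06 d.
q = Δh / Σ(b_i/K_i) = 10.3 / 3.203e+06 = 3.216e-06 m/day.
In each layer the seepage velocity is v_i = q/n_i, so the layer transit time is t_i = b_i·n_i / q:
  layer 1 (clay): t_1 = 9.00 × 0.06 / 3.216e-06 = 1.679e+05 d
  layer 2 (karst limestone): t_2 = 6.53 × 0.04 / 3.216e-06 = 81222 d
  layer 3 (coarse sand): t_3 = 4.15 × 0.25 / 3.216e-06 = 3.226e+05 d
Total t = Σ t_i = 5.718e+05 days = 1565 years.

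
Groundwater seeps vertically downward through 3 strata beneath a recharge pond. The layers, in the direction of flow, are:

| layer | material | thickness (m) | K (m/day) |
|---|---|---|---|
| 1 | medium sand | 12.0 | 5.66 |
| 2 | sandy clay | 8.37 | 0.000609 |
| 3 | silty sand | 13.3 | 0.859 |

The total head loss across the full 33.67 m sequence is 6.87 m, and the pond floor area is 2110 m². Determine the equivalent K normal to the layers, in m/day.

Flow is perpendicular to layering, so the layers act in series and the equivalent K is the thickness-weighted harmonic mean.
Total thickness L = 12.0 + 8.37 + 13.3 = 33.67 m.
Σ(b_i/K_i) = 12.0/5.66 + 8.37/0.000609 + 13.3/0.859 = 13761 d.
K_eq = L / Σ(b_i/K_i) = 33.67 / 13761 = 0.002447 m/day.

0.00245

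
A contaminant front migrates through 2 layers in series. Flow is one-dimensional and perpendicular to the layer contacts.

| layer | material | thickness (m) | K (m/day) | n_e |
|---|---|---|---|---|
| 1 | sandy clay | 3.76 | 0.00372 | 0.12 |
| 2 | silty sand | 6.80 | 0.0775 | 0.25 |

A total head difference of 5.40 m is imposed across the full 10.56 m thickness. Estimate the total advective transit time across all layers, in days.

With flow normal to the layers, continuity requires the same specific discharge q through every layer.
Σ(b_i/K_i) = 3.76/0.00372 + 6.80/0.0775 = 1098 d.
q = Δh / Σ(b_i/K_i) = 5.40 / 1098 = 0.004916 m/day.
In each layer the seepage velocity is v_i = q/n_i, so the layer transit time is t_i = b_i·n_i / q:
  layer 1 (sandy clay): t_1 = 3.76 × 0.12 / 0.004916 = 91.79 d
  layer 2 (silty sand): t_2 = 6.80 × 0.25 / 0.004916 = 345.8 d
Total t = Σ t_i = 437.6 days.

438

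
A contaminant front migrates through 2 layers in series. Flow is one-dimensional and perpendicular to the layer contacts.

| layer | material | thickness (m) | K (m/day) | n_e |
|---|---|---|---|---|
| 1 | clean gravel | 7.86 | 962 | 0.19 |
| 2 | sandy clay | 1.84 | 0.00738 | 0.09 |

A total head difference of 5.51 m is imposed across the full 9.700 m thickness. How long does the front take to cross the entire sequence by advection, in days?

With flow normal to the layers, continuity requires the same specific discharge q through every layer.
Σ(b_i/K_i) = 7.86/962 + 1.84/0.00738 = 249.3 d.
q = Δh / Σ(b_i/K_i) = 5.51 / 249.3 = 0.02210 m/day.
In each layer the seepage velocity is v_i = q/n_i, so the layer transit time is t_i = b_i·n_i / q:
  layer 1 (clean gravel): t_1 = 7.86 × 0.19 / 0.02210 = 67.58 d
  layer 2 (sandy clay): t_2 = 1.84 × 0.09 / 0.02210 = 7.493 d
Total t = Σ t_i = 75.07 days.

75.1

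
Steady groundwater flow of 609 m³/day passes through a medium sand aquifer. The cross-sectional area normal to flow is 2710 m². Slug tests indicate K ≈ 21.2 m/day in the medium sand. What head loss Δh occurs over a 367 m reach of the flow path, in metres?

3.89

From Q = K·A·i, i = Q / (K·A) = 609 / (21.20 × 2710) = 0.01060.
Head loss Δh = i · L = 0.01060 × 367 = 3.890 m.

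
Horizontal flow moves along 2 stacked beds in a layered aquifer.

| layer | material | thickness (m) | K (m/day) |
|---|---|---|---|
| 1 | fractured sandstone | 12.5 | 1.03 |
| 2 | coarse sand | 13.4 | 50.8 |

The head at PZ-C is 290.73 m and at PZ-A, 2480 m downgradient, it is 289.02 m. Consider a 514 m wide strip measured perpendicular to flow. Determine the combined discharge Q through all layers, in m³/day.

Flow is parallel to layering, so each bed carries its own Darcy discharge and the transmissivities add.
Σ(K_i·b_i) = 1.03×12.5 + 50.8×13.4 = 693.6 m²/day.
Hydraulic gradient i = (290.73 − 289.02) / 2480 = 1.71 / 2480 = 0.0006895.
Q = Σ(K_i·b_i) · W · i = 693.6 × 514 × 0.0006895 = 245.8 m³/day.

246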